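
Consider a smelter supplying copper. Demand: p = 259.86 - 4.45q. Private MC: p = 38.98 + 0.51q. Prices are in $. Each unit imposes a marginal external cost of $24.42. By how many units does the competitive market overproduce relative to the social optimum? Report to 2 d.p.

Market equilibrium (private): 38.98 + 0.51q = 259.86 - 4.45q → q_m = 44.5323.
Social marginal cost = private MC + MEC = 63.40 + 0.51q.
Set SMC = demand: 63.40 + 0.51q = 259.86 - 4.45q → q* = 39.6089.
Gap = |44.5323 − 39.6089| = 4.9234.

4.92 units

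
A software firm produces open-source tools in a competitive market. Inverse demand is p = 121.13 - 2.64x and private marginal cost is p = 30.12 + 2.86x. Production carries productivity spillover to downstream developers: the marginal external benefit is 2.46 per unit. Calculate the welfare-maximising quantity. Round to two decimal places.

Social marginal cost = private MC − MEB = 27.66 + 2.86x.
Set SMC = demand: 27.66 + 2.86x = 121.13 - 2.64x → x* = 16.9945.

x* = 16.99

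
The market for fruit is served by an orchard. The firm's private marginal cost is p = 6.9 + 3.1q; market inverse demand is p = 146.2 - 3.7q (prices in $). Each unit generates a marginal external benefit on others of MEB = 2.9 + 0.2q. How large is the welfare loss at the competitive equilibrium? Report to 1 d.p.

DWL = $3.7

Market equilibrium (private): 6.9 + 3.1q = 146.2 - 3.7q → q_m = 20.4853.
Social marginal cost = private MC − MEB = 4.0 + 2.9q.
Set SMC = demand: 4.0 + 2.9q = 146.2 - 3.7q → q* = 21.5455.
Between q* and q_m the wedge demand − SMC runs linearly from 0 to MEB(q_m), so the loss is a triangle.
DWL = ½ × 1.0602 × 6.9971 = 3.7092.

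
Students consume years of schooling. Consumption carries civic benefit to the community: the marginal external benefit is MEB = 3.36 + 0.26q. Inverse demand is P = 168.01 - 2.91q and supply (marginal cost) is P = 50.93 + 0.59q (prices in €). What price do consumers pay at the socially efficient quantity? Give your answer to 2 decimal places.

Social marginal benefit = demand + MEB = 171.37 - 2.65q.
Set SMB = MC: 171.37 - 2.65q = 50.93 + 0.59q → q* = 37.1728.
Consumer price on the demand curve at q*: 168.01 − 2.91×37.1728 = 59.8372.

P = €59.84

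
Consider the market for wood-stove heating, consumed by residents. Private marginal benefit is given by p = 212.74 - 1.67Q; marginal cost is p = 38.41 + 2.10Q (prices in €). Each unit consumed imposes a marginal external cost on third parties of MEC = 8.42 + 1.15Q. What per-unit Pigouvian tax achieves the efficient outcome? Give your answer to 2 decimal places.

Social marginal benefit = demand − MEC = 204.32 - 2.82Q.
Set SMB = MC: 204.32 - 2.82Q = 38.41 + 2.10Q → Q* = 33.7215.
The Pigouvian tax equals MEC at Q*: 8.42 + 1.15×33.7215 = 47.1997.

tax = €47.20 per unit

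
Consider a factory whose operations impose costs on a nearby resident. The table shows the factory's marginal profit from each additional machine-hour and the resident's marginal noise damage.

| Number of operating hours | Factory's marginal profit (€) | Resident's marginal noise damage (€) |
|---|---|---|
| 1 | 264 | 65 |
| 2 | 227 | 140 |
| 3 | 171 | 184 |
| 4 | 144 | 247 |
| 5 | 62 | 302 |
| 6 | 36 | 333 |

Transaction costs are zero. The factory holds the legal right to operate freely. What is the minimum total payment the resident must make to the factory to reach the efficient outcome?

€413

Left alone the factory would choose level 6 (marginal profit stays positive).
Efficient level: k* = 2 (marginal profit ≥ marginal noise damage through 2).
The resident must at least cover the factory's forgone profit from cutting 6→2: 171 + 144 + 62 + 36 = 413.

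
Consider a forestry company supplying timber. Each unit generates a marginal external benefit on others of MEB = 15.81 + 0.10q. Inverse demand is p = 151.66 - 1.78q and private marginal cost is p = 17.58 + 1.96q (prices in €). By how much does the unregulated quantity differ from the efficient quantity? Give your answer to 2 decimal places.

Market equilibrium (private): 17.58 + 1.96q = 151.66 - 1.78q → q_m = 35.8503.
Social marginal cost = private MC − MEB = 1.77 + 1.86q.
Set SMC = demand: 1.77 + 1.86q = 151.66 - 1.78q → q* = 41.1786.
Gap = |35.8503 − 41.1786| = 5.3283.

5.33 units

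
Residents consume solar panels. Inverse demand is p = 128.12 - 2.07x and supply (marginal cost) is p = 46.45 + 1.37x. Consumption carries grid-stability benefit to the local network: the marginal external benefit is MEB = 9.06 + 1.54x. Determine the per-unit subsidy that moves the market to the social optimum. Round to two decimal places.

Social marginal benefit = demand + MEB = 137.18 - 0.53x.
Set SMB = MC: 137.18 - 0.53x = 46.45 + 1.37x → x* = 47.7526.
The Pigouvian subsidy equals MEB at x*: 9.06 + 1.54×47.7526 = 82.5990.

subsidy = 82.60 per unit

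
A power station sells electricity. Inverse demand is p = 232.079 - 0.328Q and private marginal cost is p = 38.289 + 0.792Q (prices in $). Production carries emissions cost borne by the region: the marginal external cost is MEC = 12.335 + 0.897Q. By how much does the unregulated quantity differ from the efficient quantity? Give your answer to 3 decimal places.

Market equilibrium (private): 38.289 + 0.792Q = 232.079 - 0.328Q → Q_m = 173.0268.
Social marginal cost = private MC + MEC = 50.624 + 1.689Q.
Set SMC = demand: 50.624 + 1.689Q = 232.079 - 0.328Q → Q* = 89.9628.
Gap = |173.0268 − 89.9628| = 83.0640.

83.064 units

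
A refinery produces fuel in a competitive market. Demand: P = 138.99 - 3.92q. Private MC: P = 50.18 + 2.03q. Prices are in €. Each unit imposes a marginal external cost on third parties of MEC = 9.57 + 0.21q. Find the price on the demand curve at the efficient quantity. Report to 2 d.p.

Social marginal cost = private MC + MEC = 59.75 + 2.24q.
Set SMC = demand: 59.75 + 2.24q = 138.99 - 3.92q → q* = 12.8636.
Consumer price on the demand curve at q*: 138.99 − 3.92×12.8636 = 88.5647.

P = €88.56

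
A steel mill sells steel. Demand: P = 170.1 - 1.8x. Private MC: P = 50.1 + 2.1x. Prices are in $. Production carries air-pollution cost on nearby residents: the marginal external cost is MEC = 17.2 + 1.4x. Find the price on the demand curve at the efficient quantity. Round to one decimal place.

P = $135.2

Social marginal cost = private MC + MEC = 67.3 + 3.5x.
Set SMC = demand: 67.3 + 3.5x = 170.1 - 1.8x → x* = 19.3962.
Consumer price on the demand curve at x*: 170.1 − 1.8×19.3962 = 135.1868.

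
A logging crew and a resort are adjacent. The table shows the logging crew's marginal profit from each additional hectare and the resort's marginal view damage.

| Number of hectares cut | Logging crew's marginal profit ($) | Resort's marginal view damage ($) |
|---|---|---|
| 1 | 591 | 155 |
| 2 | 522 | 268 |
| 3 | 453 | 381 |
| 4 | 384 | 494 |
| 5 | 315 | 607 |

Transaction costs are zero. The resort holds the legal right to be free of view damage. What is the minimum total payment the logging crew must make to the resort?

Efficient level: marginal profit ≥ marginal view damage through level 3, so k* = 3.
With the resort holding the right, the logging crew must at least compensate total damage at k*: 155 + 268 + 381 = 804.

$804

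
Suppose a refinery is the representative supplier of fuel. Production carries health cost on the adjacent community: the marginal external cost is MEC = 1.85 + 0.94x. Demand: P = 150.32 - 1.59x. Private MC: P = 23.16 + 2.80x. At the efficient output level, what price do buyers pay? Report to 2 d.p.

P = 112.94

Social marginal cost = private MC + MEC = 25.01 + 3.74x.
Set SMC = demand: 25.01 + 3.74x = 150.32 - 1.59x → x* = 23.5103.
Consumer price on the demand curve at x*: 150.32 − 1.59×23.5103 = 112.9386.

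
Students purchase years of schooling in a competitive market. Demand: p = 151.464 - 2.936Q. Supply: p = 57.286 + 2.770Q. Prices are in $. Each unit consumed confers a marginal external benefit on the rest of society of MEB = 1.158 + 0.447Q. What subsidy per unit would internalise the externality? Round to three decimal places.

Social marginal benefit = demand + MEB = 152.622 - 2.489Q.
Set SMB = MC: 152.622 - 2.489Q = 57.286 + 2.770Q → Q* = 18.1282.
The Pigouvian subsidy equals MEB at Q*: 1.158 + 0.447×18.1282 = 9.2613.

subsidy = $9.261 per unit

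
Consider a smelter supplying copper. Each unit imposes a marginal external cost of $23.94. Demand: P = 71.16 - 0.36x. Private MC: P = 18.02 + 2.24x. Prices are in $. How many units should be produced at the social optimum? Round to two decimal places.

Social marginal cost = private MC + MEC = 41.96 + 2.24x.
Set SMC = demand: 41.96 + 2.24x = 71.16 - 0.36x → x* = 11.2308.

x* = 11.23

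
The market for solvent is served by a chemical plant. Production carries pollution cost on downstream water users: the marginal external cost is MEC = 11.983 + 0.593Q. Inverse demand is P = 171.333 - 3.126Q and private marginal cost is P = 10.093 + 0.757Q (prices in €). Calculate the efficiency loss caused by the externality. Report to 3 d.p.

Market equilibrium (private): 10.093 + 0.757Q = 171.333 - 3.126Q → Q_m = 41.5246.
Social marginal cost = private MC + MEC = 22.076 + 1.350Q.
Set SMC = demand: 22.076 + 1.350Q = 171.333 - 3.126Q → Q* = 33.3461.
Height of the DWL triangle at Q_m is SMC(Q_m) − demand(Q_m) = MEC(Q_m) = 36.6071.
DWL = ½ × 8.1785 × 36.6071 = 149.6956.

DWL = €149.696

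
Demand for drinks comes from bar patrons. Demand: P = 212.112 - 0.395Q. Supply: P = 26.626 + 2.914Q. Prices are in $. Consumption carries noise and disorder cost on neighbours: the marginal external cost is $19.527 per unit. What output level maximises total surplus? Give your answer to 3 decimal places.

Social marginal benefit = demand − MEC = 192.585 - 0.395Q.
Set SMB = MC: 192.585 - 0.395Q = 26.626 + 2.914Q → Q* = 50.1538.

Q* = 50.154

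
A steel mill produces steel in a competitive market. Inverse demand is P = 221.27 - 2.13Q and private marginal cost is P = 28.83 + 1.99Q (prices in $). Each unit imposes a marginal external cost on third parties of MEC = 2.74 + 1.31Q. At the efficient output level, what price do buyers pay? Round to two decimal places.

P = $146.86

Social marginal cost = private MC + MEC = 31.57 + 3.30Q.
Set SMC = demand: 31.57 + 3.30Q = 221.27 - 2.13Q → Q* = 34.9355.
Consumer price on the demand curve at Q*: 221.27 − 2.13×34.9355 = 146.8574.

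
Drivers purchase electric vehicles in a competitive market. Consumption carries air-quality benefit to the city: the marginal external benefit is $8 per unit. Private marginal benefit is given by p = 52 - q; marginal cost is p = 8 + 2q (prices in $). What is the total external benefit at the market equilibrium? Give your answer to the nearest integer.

Market equilibrium (private): 8 + 2q = 52 - q → q_m = 14.6667.
Total external benefit = MEB × q_m = 8 × 14.6667 = 117.3336.

$117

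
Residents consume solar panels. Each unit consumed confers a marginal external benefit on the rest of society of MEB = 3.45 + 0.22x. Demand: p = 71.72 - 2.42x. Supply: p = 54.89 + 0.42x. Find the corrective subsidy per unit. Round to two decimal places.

subsidy = 5.15 per unit

Social marginal benefit = demand + MEB = 75.17 - 2.20x.
Set SMB = MC: 75.17 - 2.20x = 54.89 + 0.42x → x* = 7.7405.
The Pigouvian subsidy equals MEB at x*: 3.45 + 0.22×7.7405 = 5.1529.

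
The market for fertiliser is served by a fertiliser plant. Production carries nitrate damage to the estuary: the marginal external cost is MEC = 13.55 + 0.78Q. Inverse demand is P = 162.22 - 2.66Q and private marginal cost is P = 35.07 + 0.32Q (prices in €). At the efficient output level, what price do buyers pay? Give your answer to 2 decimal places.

P = €81.85

Social marginal cost = private MC + MEC = 48.62 + 1.10Q.
Set SMC = demand: 48.62 + 1.10Q = 162.22 - 2.66Q → Q* = 30.2128.
Consumer price on the demand curve at Q*: 162.22 − 2.66×30.2128 = 81.8540.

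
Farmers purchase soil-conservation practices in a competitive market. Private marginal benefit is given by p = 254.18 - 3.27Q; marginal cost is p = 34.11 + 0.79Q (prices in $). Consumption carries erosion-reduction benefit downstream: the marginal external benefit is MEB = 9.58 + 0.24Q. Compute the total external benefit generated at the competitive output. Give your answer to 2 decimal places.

$871.85

Market equilibrium (private): 34.11 + 0.79Q = 254.18 - 3.27Q → Q_m = 54.2044.
Total external benefit = ∫₀^{Q_m} (9.58 + 0.24Q) dQ = 9.58×54.2044 + ½×0.24×54.2044² = 871.8522.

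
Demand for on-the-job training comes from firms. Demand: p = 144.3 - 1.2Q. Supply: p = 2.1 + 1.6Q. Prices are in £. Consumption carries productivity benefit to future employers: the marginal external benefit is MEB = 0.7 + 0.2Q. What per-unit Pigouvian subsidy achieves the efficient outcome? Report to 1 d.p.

subsidy = £11.7 per unit

Social marginal benefit = demand + MEB = 145.0 - Q.
Set SMB = MC: 145.0 - Q = 2.1 + 1.6Q → Q* = 54.9615.
The Pigouvian subsidy equals MEB at Q*: 0.7 + 0.2×54.9615 = 11.6923.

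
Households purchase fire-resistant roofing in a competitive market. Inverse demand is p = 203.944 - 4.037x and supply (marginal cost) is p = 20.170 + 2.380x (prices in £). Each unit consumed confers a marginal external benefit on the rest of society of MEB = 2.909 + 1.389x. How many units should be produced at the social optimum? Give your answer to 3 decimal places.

x* = 37.129

Social marginal benefit = demand + MEB = 206.853 - 2.648x.
Set SMB = MC: 206.853 - 2.648x = 20.170 + 2.380x → x* = 37.1287.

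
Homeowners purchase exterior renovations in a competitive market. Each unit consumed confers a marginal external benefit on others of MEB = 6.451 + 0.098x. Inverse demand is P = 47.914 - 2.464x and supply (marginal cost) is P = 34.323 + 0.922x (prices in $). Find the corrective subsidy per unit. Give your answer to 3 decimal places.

subsidy = $7.048 per unit

Social marginal benefit = demand + MEB = 54.365 - 2.366x.
Set SMB = MC: 54.365 - 2.366x = 34.323 + 0.922x → x* = 6.0955.
The Pigouvian subsidy equals MEB at x*: 6.451 + 0.098×6.0955 = 7.0484.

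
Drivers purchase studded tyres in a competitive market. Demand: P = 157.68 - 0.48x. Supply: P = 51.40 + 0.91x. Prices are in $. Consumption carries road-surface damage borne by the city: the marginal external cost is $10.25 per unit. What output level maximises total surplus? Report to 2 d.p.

x* = 69.09

Social marginal benefit = demand − MEC = 147.43 - 0.48x.
Set SMB = MC: 147.43 - 0.48x = 51.40 + 0.91x → x* = 69.0863.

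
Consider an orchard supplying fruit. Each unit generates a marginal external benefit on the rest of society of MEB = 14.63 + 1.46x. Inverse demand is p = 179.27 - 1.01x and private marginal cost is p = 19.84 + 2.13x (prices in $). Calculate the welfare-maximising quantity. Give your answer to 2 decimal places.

Social marginal cost = private MC − MEB = 5.21 + 0.67x.
Set SMC = demand: 5.21 + 0.67x = 179.27 - 1.01x → x* = 103.6071.

x* = 103.61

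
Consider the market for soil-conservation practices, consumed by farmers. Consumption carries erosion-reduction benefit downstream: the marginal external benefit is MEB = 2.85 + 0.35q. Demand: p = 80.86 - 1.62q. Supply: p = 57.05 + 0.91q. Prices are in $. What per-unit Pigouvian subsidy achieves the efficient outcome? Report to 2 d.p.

Social marginal benefit = demand + MEB = 83.71 - 1.27q.
Set SMB = MC: 83.71 - 1.27q = 57.05 + 0.91q → q* = 12.2294.
The Pigouvian subsidy equals MEB at q*: 2.85 + 0.35×12.2294 = 7.1303.

subsidy = $7.13 per unit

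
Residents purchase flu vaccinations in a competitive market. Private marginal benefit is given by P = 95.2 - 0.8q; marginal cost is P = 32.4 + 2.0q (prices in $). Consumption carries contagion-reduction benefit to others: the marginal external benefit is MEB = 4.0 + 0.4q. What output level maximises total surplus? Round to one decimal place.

Social marginal benefit = demand + MEB = 99.2 - 0.4q.
Set SMB = MC: 99.2 - 0.4q = 32.4 + 2.0q → q* = 27.8333.

q* = 27.8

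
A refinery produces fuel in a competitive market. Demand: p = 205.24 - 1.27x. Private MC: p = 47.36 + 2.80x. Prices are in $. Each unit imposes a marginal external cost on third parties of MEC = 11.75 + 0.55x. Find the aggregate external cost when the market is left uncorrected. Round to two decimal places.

Market equilibrium (private): 47.36 + 2.80x = 205.24 - 1.27x → x_m = 38.7912.
Total external cost = ∫₀^{x_m} (11.75 + 0.55x) dx = 11.75×38.7912 + ½×0.55×38.7912² = 869.6048.

$869.60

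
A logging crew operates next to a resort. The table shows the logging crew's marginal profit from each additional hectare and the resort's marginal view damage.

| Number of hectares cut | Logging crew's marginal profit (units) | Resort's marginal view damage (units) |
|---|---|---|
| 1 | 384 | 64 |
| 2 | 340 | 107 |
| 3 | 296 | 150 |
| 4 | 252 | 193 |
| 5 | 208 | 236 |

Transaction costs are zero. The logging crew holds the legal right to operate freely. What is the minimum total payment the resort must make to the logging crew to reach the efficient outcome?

208

Left alone the logging crew would choose level 5 (marginal profit stays positive).
Efficient level: k* = 4 (marginal profit ≥ marginal view damage through 4).
The resort must at least cover the logging crew's forgone profit from cutting 5→4: 208 = 208.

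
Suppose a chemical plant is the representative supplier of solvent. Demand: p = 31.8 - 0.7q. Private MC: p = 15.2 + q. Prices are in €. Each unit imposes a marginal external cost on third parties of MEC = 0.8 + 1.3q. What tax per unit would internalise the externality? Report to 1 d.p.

Social marginal cost = private MC + MEC = 16.0 + 2.3q.
Set SMC = demand: 16.0 + 2.3q = 31.8 - 0.7q → q* = 5.2667.
The Pigouvian tax equals MEC at q*: 0.8 + 1.3×5.2667 = 7.6467.

tax = €7.6 per unit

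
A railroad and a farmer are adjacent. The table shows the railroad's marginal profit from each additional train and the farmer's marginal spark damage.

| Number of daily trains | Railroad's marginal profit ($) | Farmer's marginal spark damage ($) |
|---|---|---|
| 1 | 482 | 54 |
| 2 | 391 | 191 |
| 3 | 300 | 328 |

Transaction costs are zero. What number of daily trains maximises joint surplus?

2

Bargaining reaches the level where marginal profit last exceeds marginal spark damage.
That holds through level 2 (391 ≥ 191) but not at 3 (300 < 328).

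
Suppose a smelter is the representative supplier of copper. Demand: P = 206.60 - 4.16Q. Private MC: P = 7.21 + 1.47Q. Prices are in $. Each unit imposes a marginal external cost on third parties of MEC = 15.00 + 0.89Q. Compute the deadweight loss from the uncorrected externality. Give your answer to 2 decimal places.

DWL = $165.96

Market equilibrium (private): 7.21 + 1.47Q = 206.60 - 4.16Q → Q_m = 35.4156.
Social marginal cost = private MC + MEC = 22.21 + 2.36Q.
Set SMC = demand: 22.21 + 2.36Q = 206.60 - 4.16Q → Q* = 28.2807.
Between Q* and Q_m the wedge SMC − demand runs linearly from 0 to MEC(Q_m), so the loss is a triangle.
DWL = ½ × 7.1349 × 46.5199 = 165.9574.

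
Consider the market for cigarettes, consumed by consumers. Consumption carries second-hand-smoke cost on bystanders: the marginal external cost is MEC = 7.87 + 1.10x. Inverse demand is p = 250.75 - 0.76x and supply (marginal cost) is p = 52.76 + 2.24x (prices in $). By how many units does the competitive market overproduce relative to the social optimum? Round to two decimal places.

Market equilibrium (private): 52.76 + 2.24x = 250.75 - 0.76x → x_m = 65.9967.
Social marginal benefit = demand − MEC = 242.88 - 1.86x.
Set SMB = MC: 242.88 - 1.86x = 52.76 + 2.24x → x* = 46.3707.
Gap = |65.9967 − 46.3707| = 19.6260.

19.63 units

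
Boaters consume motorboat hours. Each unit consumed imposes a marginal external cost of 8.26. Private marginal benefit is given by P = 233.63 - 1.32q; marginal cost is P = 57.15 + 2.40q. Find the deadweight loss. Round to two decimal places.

DWL = 9.17

Market equilibrium (private): 57.15 + 2.40q = 233.63 - 1.32q → q_m = 47.4409.
Social marginal benefit = demand − MEC = 225.37 - 1.32q.
Set SMB = MC: 225.37 - 1.32q = 57.15 + 2.40q → q* = 45.2204.
Between q* and q_m the wedge MC − SMB runs linearly from 0 to MEC(q_m), so the loss is a triangle.
DWL = ½ × 2.2205 × 8.2600 = 9.1707.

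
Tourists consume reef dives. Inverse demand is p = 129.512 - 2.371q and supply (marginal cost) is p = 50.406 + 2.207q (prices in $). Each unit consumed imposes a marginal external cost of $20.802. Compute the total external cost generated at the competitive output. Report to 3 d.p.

$359.450

Market equilibrium (private): 50.406 + 2.207q = 129.512 - 2.371q → q_m = 17.2796.
Total external cost = MEC × q_m = 20.802 × 17.2796 = 359.4502.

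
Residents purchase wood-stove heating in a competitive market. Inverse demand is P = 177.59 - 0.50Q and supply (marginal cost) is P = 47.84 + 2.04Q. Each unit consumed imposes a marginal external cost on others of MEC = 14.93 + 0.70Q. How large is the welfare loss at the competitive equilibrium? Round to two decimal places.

DWL = 396.49

Market equilibrium (private): 47.84 + 2.04Q = 177.59 - 0.50Q → Q_m = 51.0827.
Social marginal benefit = demand − MEC = 162.66 - 1.20Q.
Set SMB = MC: 162.66 - 1.20Q = 47.84 + 2.04Q → Q* = 35.4383.
Between Q* and Q_m the wedge MC − SMB runs linearly from 0 to MEC(Q_m), so the loss is a triangle.
DWL = ½ × 15.6444 × 50.6879 = 396.4909.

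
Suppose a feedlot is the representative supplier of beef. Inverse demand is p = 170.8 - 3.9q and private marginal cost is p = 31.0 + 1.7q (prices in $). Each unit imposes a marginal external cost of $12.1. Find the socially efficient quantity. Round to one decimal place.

Social marginal cost = private MC + MEC = 43.1 + 1.7q.
Set SMC = demand: 43.1 + 1.7q = 170.8 - 3.9q → q* = 22.8036.

q* = 22.8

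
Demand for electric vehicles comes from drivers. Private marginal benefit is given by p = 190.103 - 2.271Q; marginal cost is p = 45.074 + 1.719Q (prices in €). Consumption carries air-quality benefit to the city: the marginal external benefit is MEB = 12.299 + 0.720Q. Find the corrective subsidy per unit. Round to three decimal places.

subsidy = €46.940 per unit

Social marginal benefit = demand + MEB = 202.402 - 1.551Q.
Set SMB = MC: 202.402 - 1.551Q = 45.074 + 1.719Q → Q* = 48.1125.
The Pigouvian subsidy equals MEB at Q*: 12.299 + 0.720×48.1125 = 46.9400.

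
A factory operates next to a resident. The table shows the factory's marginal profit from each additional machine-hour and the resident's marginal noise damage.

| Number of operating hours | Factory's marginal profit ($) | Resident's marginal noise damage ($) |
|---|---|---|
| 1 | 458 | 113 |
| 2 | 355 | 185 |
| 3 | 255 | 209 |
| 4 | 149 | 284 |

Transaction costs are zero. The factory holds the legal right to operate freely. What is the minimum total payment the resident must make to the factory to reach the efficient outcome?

Left alone the factory would choose level 4 (marginal profit stays positive).
Efficient level: k* = 3 (marginal profit ≥ marginal noise damage through 3).
The resident must at least cover the factory's forgone profit from cutting 4→3: 149 = 149.

$149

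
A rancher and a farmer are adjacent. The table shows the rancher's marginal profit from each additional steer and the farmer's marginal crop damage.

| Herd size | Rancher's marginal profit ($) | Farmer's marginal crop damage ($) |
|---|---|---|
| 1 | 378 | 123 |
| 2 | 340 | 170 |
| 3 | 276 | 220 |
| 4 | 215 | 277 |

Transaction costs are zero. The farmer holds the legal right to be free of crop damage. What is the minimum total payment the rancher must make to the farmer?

$513

Efficient level: marginal profit ≥ marginal crop damage through level 3, so k* = 3.
With the farmer holding the right, the rancher must at least compensate total damage at k*: 123 + 170 + 220 = 513.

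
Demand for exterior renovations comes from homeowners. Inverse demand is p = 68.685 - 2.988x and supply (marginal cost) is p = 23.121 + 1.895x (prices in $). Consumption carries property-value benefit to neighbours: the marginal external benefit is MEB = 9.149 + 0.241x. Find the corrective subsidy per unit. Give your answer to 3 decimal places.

subsidy = $11.990 per unit

Social marginal benefit = demand + MEB = 77.834 - 2.747x.
Set SMB = MC: 77.834 - 2.747x = 23.121 + 1.895x → x* = 11.7865.
The Pigouvian subsidy equals MEB at x*: 9.149 + 0.241×11.7865 = 11.9895.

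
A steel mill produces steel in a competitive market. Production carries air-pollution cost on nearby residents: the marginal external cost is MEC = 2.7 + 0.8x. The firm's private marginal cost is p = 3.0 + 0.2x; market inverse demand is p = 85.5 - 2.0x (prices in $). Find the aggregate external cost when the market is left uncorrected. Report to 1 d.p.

$663.8

Market equilibrium (private): 3.0 + 0.2x = 85.5 - 2.0x → x_m = 37.5000.
Total external cost = ∫₀^{x_m} (2.7 + 0.8x) dx = 2.7×37.5000 + ½×0.8×37.5000² = 663.7500.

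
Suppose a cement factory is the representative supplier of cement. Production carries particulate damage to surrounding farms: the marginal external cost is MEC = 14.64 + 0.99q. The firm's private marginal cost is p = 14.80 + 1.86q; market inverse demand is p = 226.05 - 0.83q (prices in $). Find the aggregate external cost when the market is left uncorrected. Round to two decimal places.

Market equilibrium (private): 14.80 + 1.86q = 226.05 - 0.83q → q_m = 78.5316.
Total external cost = ∫₀^{q_m} (14.64 + 0.99q) dq = 14.64×78.5316 + ½×0.99×78.5316² = 4202.4727.

$4202.47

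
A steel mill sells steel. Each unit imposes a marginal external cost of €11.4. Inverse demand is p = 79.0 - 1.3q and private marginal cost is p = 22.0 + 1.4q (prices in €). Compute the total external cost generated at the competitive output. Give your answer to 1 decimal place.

€240.7

Market equilibrium (private): 22.0 + 1.4q = 79.0 - 1.3q → q_m = 21.1111.
Total external cost = MEC × q_m = 11.4 × 21.1111 = 240.6665.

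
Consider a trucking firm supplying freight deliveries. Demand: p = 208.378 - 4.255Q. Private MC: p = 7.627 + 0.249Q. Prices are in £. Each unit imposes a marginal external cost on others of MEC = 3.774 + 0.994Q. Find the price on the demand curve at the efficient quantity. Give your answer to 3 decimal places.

Social marginal cost = private MC + MEC = 11.401 + 1.243Q.
Set SMC = demand: 11.401 + 1.243Q = 208.378 - 4.255Q → Q* = 35.8270.
Consumer price on the demand curve at Q*: 208.378 − 4.255×35.8270 = 55.9341.

P = £55.934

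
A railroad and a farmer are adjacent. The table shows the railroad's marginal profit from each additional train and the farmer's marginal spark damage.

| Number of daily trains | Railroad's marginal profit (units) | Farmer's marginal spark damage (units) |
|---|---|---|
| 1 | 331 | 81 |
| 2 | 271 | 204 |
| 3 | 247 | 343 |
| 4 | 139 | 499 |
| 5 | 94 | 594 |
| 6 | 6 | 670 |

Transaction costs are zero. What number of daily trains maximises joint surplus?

Bargaining reaches the level where marginal profit last exceeds marginal spark damage.
That holds through level 2 (271 ≥ 204) but not at 3 (247 < 343).

2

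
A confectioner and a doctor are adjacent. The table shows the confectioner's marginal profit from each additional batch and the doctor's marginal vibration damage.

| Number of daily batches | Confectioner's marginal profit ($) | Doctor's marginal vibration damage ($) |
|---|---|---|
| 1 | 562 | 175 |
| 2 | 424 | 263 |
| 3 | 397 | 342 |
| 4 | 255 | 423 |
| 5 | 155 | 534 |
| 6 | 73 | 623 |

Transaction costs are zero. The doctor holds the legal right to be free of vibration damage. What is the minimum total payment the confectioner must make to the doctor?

Efficient level: marginal profit ≥ marginal vibration damage through level 3, so k* = 3.
With the doctor holding the right, the confectioner must at least compensate total damage at k*: 175 + 263 + 342 = 780.

$780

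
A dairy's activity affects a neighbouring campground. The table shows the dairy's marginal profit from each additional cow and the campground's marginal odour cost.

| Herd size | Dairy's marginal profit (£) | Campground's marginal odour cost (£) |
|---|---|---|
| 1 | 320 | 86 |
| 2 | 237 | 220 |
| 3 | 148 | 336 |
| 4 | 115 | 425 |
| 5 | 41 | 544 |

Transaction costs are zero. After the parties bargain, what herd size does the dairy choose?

Bargaining reaches the level where marginal profit last exceeds marginal odour cost.
That holds through level 2 (237 ≥ 220) but not at 3 (148 < 336).

2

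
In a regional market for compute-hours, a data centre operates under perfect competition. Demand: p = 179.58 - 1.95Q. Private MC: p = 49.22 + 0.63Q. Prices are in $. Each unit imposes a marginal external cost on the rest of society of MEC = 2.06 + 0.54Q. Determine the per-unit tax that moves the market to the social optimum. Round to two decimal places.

Social marginal cost = private MC + MEC = 51.28 + 1.17Q.
Set SMC = demand: 51.28 + 1.17Q = 179.58 - 1.95Q → Q* = 41.1218.
The Pigouvian tax equals MEC at Q*: 2.06 + 0.54×41.1218 = 24.2658.

tax = $24.27 per unit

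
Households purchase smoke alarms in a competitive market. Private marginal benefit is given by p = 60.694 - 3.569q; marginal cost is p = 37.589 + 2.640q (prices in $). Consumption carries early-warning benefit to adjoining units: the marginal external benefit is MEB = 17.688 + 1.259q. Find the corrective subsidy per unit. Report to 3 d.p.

Social marginal benefit = demand + MEB = 78.382 - 2.310q.
Set SMB = MC: 78.382 - 2.310q = 37.589 + 2.640q → q* = 8.2410.
The Pigouvian subsidy equals MEB at q*: 17.688 + 1.259×8.2410 = 28.0634.

subsidy = $28.063 per unit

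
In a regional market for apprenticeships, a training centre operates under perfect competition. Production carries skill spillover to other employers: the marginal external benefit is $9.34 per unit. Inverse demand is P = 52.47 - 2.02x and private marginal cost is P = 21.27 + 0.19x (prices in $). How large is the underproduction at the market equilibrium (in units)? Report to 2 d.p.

Market equilibrium (private): 21.27 + 0.19x = 52.47 - 2.02x → x_m = 14.1176.
Social marginal cost = private MC − MEB = 11.93 + 0.19x.
Set SMC = demand: 11.93 + 0.19x = 52.47 - 2.02x → x* = 18.3439.
Gap = |14.1176 − 18.3439| = 4.2263.

4.23 units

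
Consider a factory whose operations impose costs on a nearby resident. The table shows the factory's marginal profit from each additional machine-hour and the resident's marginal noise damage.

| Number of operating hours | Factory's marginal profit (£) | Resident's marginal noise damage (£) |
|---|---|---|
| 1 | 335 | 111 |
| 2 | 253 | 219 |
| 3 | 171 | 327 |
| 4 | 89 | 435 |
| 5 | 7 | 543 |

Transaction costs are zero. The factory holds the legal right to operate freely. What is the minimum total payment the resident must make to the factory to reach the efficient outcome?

Left alone the factory would choose level 5 (marginal profit stays positive).
Efficient level: k* = 2 (marginal profit ≥ marginal noise damage through 2).
The resident must at least cover the factory's forgone profit from cutting 5→2: 171 + 89 + 7 = 267.

£267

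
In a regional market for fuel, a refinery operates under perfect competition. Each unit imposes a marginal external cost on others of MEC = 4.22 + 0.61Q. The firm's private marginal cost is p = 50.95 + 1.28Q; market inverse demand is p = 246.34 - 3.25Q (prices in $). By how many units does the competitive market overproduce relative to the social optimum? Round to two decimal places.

Market equilibrium (private): 50.95 + 1.28Q = 246.34 - 3.25Q → Q_m = 43.1325.
Social marginal cost = private MC + MEC = 55.17 + 1.89Q.
Set SMC = demand: 55.17 + 1.89Q = 246.34 - 3.25Q → Q* = 37.1926.
Gap = |43.1325 − 37.1926| = 5.9399.

5.94 units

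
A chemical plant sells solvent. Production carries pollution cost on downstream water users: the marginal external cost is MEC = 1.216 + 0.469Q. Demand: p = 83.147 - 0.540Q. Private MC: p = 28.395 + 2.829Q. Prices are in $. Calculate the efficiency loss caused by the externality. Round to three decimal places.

DWL = $10.176

Market equilibrium (private): 28.395 + 2.829Q = 83.147 - 0.540Q → Q_m = 16.2517.
Social marginal cost = private MC + MEC = 29.611 + 3.298Q.
Set SMC = demand: 29.611 + 3.298Q = 83.147 - 0.540Q → Q* = 13.9489.
The welfare-loss triangle has base |Q_m − Q*| and height MEC(Q_m) (the vertical gap between SMC and demand is zero at Q* and MEC at Q_m).
DWL = ½ × 2.3028 × 8.8381 = 10.1762.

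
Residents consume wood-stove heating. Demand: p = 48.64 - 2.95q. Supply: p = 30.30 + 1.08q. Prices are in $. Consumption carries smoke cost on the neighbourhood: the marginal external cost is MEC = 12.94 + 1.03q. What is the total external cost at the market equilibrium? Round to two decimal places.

$69.55

Market equilibrium (private): 30.30 + 1.08q = 48.64 - 2.95q → q_m = 4.5509.
Total external cost = ∫₀^{q_m} (12.94 + 1.03q) dq = 12.94×4.5509 + ½×1.03×4.5509² = 69.5547.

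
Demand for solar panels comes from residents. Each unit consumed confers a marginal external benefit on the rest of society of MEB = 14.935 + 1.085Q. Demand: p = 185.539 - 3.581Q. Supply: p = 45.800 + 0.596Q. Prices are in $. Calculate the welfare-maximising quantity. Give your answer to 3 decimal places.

Social marginal benefit = demand + MEB = 200.474 - 2.496Q.
Set SMB = MC: 200.474 - 2.496Q = 45.800 + 0.596Q → Q* = 50.0239.

Q* = 50.024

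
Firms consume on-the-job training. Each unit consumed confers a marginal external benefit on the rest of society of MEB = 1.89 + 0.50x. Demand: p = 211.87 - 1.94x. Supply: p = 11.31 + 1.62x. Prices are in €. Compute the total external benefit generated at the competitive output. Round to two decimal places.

€899.94

Market equilibrium (private): 11.31 + 1.62x = 211.87 - 1.94x → x_m = 56.3371.
Total external benefit = ∫₀^{x_m} (1.89 + 0.50x) dx = 1.89×56.3371 + ½×0.50×56.3371² = 899.9443.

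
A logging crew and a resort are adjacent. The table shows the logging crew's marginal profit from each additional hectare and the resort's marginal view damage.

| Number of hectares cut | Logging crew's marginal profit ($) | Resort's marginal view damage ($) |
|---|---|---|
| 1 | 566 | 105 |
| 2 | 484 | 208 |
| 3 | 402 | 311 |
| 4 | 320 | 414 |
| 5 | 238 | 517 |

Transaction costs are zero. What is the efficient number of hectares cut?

Bargaining reaches the level where marginal profit last exceeds marginal view damage.
That holds through level 3 (402 ≥ 311) but not at 4 (320 < 414).

3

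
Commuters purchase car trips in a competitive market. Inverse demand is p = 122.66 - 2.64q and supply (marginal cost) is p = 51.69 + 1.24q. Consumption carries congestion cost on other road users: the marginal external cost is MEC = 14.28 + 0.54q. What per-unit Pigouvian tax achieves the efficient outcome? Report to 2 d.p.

tax = 21.21 per unit

Social marginal benefit = demand − MEC = 108.38 - 3.18q.
Set SMB = MC: 108.38 - 3.18q = 51.69 + 1.24q → q* = 12.8258.
The Pigouvian tax equals MEC at q*: 14.28 + 0.54×12.8258 = 21.2059.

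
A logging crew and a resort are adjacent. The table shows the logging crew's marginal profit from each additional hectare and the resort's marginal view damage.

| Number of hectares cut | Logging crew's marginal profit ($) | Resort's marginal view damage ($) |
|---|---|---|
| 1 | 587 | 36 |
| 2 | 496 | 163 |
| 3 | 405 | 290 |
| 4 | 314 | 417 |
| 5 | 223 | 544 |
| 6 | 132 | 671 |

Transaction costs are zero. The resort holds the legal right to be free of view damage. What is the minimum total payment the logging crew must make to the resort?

$489

Efficient level: marginal profit ≥ marginal view damage through level 3, so k* = 3.
With the resort holding the right, the logging crew must at least compensate total damage at k*: 36 + 163 + 290 = 489.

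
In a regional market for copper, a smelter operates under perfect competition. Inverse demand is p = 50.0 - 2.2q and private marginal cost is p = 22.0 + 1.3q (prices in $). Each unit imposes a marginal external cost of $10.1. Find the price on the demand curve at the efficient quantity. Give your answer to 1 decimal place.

P = $38.7

Social marginal cost = private MC + MEC = 32.1 + 1.3q.
Set SMC = demand: 32.1 + 1.3q = 50.0 - 2.2q → q* = 5.1143.
Consumer price on the demand curve at q*: 50.0 − 2.2×5.1143 = 38.7485.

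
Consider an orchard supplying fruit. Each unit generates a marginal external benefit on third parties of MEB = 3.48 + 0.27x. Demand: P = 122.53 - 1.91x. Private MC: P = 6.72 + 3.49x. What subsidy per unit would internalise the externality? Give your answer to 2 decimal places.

subsidy = 9.76 per unit

Social marginal cost = private MC − MEB = 3.24 + 3.22x.
Set SMC = demand: 3.24 + 3.22x = 122.53 - 1.91x → x* = 23.2534.
The Pigouvian subsidy equals MEB at x*: 3.48 + 0.27×23.2534 = 9.7584.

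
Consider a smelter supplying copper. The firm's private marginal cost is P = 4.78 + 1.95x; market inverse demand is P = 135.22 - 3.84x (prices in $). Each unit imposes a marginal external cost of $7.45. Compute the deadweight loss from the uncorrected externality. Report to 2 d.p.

Market equilibrium (private): 4.78 + 1.95x = 135.22 - 3.84x → x_m = 22.5285.
Social marginal cost = private MC + MEC = 12.23 + 1.95x.
Set SMC = demand: 12.23 + 1.95x = 135.22 - 3.84x → x* = 21.2418.
The loss is the area between SMC and demand from x* to x_m; with linear curves that's a triangle of height MEC(x_m).
DWL = ½ × 1.2867 × 7.4500 = 4.7930.

DWL = $4.79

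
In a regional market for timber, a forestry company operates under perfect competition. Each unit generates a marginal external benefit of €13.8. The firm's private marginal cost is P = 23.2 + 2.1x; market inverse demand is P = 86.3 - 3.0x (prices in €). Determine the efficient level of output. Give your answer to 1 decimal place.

x* = 15.1

Social marginal cost = private MC − MEB = 9.4 + 2.1x.
Set SMC = demand: 9.4 + 2.1x = 86.3 - 3.0x → x* = 15.0784.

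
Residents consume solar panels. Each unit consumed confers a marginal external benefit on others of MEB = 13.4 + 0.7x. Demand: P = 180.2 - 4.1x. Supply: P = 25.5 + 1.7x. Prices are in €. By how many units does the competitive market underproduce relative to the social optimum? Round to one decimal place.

6.3 units

Market equilibrium (private): 25.5 + 1.7x = 180.2 - 4.1x → x_m = 26.6724.
Social marginal benefit = demand + MEB = 193.6 - 3.4x.
Set SMB = MC: 193.6 - 3.4x = 25.5 + 1.7x → x* = 32.9608.
Gap = |26.6724 − 32.9608| = 6.2884.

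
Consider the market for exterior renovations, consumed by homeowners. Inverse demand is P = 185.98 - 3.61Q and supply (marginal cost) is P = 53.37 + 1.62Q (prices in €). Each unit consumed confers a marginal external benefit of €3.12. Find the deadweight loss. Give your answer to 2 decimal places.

Market equilibrium (private): 53.37 + 1.62Q = 185.98 - 3.61Q → Q_m = 25.3556.
Social marginal benefit = demand + MEB = 189.10 - 3.61Q.
Set SMB = MC: 189.10 - 3.61Q = 53.37 + 1.62Q → Q* = 25.9522.
Between Q* and Q_m the wedge SMB − MC runs linearly from 0 to MEB(Q_m), so the loss is a triangle.
DWL = ½ × 0.5966 × 3.1200 = 0.9307.

DWL = €0.93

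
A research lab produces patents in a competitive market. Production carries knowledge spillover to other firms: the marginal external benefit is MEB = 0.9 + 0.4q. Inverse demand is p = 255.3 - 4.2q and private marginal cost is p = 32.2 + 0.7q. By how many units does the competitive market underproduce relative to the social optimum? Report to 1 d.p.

Market equilibrium (private): 32.2 + 0.7q = 255.3 - 4.2q → q_m = 45.5306.
Social marginal cost = private MC − MEB = 31.3 + 0.3q.
Set SMC = demand: 31.3 + 0.3q = 255.3 - 4.2q → q* = 49.7778.
Gap = |45.5306 − 49.7778| = 4.2472.

4.2 units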